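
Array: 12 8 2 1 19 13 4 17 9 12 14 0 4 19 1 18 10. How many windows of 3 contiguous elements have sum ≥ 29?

(12, 8, 2) → sum 22
(8, 2, 1) → sum 11
(2, 1, 19) → sum 22
(1, 19, 13) → sum 33  ≥ 29 ✓
(19, 13, 4) → sum 36  ≥ 29 ✓
(13, 4, 17) → sum 34  ≥ 29 ✓
(4, 17, 9) → sum 30  ≥ 29 ✓
(17, 9, 12) → sum 38  ≥ 29 ✓
(9, 12, 14) → sum 35  ≥ 29 ✓
(12, 14, 0) → sum 26
(14, 0, 4) → sum 18
(0, 4, 19) → sum 23
(4, 19, 1) → sum 24
(19, 1, 18) → sum 38  ≥ 29 ✓
(1, 18, 10) → sum 29  ≥ 29 ✓
8 windows satisfy the condition.

8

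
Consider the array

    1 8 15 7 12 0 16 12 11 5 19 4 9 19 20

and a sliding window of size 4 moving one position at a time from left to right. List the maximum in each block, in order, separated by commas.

15, 15, 15, 16, 16, 16, 16, 19, 19, 19, 19, 20

(1, 8, 15, 7) → max 15
(8, 15, 7, 12) → max 15
(15, 7, 12, 0) → max 15
(7, 12, 0, 16) → max 16
(12, 0, 16, 12) → max 16
(0, 16, 12, 11) → max 16
(16, 12, 11, 5) → max 16
(12, 11, 5, 19) → max 19
(11, 5, 19, 4) → max 19
(5, 19, 4, 9) → max 19
(19, 4, 9, 19) → max 19
(4, 9, 19, 20) → max 20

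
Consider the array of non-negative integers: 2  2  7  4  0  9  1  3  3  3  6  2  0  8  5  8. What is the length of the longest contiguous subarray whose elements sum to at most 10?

Extend to the right; shrink from the left whenever the sum exceeds 10:
→ 2: sum 2, len 1
→ 2: sum 4, len 2
→ 7 (dropped 2): sum 9, len 2
→ 4 (dropped 2, 7): sum 4, len 1
→ 0: sum 4, len 2
→ 9 (dropped 4): sum 9, len 2
→ 1: sum 10, len 3
→ 3 (dropped 0, 9): sum 4, len 2
→ 3: sum 7, len 3
→ 3: sum 10, len 4
→ 6 (dropped 1, 3, 3): sum 9, len 2
→ 2 (dropped 3): sum 8, len 2
→ 0: sum 8, len 3
→ 8 (dropped 6): sum 10, len 3
→ 5 (dropped 2, 0, 8): sum 5, len 1
→ 8 (dropped 5): sum 8, len 1
Longest length seen: 4.

4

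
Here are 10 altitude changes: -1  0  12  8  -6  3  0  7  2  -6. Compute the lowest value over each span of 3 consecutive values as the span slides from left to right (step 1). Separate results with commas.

-1, 0, -6, -6, -6, 0, 0, -6

(-1, 0, 12) → min -1
(0, 12, 8) → min 0
(12, 8, -6) → min -6
(8, -6, 3) → min -6
(-6, 3, 0) → min -6
(3, 0, 7) → min 0
(0, 7, 2) → min 0
(7, 2, -6) → min -6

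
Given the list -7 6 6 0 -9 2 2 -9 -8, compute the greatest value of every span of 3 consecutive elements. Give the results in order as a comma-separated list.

(-7, 6, 6) → max 6
(6, 6, 0) → max 6
(6, 0, -9) → max 6
(0, -9, 2) → max 2
(-9, 2, 2) → max 2
(2, 2, -9) → max 2
(2, -9, -8) → max 2

6, 6, 6, 2, 2, 2, 2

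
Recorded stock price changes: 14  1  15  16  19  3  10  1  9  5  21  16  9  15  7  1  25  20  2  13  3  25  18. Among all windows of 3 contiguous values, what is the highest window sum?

50

(14, 1, 15) → sum 30
(1, 15, 16) → sum 32
(15, 16, 19) → sum 50
(16, 19, 3) → sum 38
(19, 3, 10) → sum 32
(3, 10, 1) → sum 14
(10, 1, 9) → sum 20
(1, 9, 5) → sum 15
(9, 5, 21) → sum 35
(5, 21, 16) → sum 42
(21, 16, 9) → sum 46
(16, 9, 15) → sum 40
(9, 15, 7) → sum 31
(15, 7, 1) → sum 23
(7, 1, 25) → sum 33
(1, 25, 20) → sum 46
(25, 20, 2) → sum 47
(20, 2, 13) → sum 35
(2, 13, 3) → sum 18
(13, 3, 25) → sum 41
(3, 25, 18) → sum 46
Highest of these is 50.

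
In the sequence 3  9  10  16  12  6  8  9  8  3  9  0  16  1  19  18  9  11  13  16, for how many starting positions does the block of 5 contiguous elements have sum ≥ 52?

[3, 9, 10, 16, 12] → sum 50
[9, 10, 16, 12, 6] → sum 53  ≥ 52 ✓
[10, 16, 12, 6, 8] → sum 52  ≥ 52 ✓
[16, 12, 6, 8, 9] → sum 51
[12, 6, 8, 9, 8] → sum 43
[6, 8, 9, 8, 3] → sum 34
[8, 9, 8, 3, 9] → sum 37
[9, 8, 3, 9, 0] → sum 29
[8, 3, 9, 0, 16] → sum 36
[3, 9, 0, 16, 1] → sum 29
[9, 0, 16, 1, 19] → sum 45
[0, 16, 1, 19, 18] → sum 54  ≥ 52 ✓
[16, 1, 19, 18, 9] → sum 63  ≥ 52 ✓
[1, 19, 18, 9, 11] → sum 58  ≥ 52 ✓
[19, 18, 9, 11, 13] → sum 70  ≥ 52 ✓
[18, 9, 11, 13, 16] → sum 67  ≥ 52 ✓
7 windows satisfy the condition.

7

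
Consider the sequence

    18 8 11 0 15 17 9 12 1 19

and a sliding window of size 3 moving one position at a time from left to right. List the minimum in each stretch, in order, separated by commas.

8, 0, 0, 0, 9, 9, 1, 1

(18, 8, 11) → min 8
(8, 11, 0) → min 0
(11, 0, 15) → min 0
(0, 15, 17) → min 0
(15, 17, 9) → min 9
(17, 9, 12) → min 9
(9, 12, 1) → min 1
(12, 1, 19) → min 1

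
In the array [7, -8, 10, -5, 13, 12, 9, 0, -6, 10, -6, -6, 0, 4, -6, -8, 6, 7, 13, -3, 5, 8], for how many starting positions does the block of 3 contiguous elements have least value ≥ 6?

2

(7, -8, 10) → min -8
(-8, 10, -5) → min -8
(10, -5, 13) → min -5
(-5, 13, 12) → min -5
(13, 12, 9) → min 9  ≥ 6 ✓
(12, 9, 0) → min 0
(9, 0, -6) → min -6
(0, -6, 10) → min -6
(-6, 10, -6) → min -6
(10, -6, -6) → min -6
(-6, -6, 0) → min -6
(-6, 0, 4) → min -6
(0, 4, -6) → min -6
(4, -6, -8) → min -8
(-6, -8, 6) → min -8
(-8, 6, 7) → min -8
(6, 7, 13) → min 6  ≥ 6 ✓
(7, 13, -3) → min -3
(13, -3, 5) → min -3
(-3, 5, 8) → min -3
2 windows satisfy the condition.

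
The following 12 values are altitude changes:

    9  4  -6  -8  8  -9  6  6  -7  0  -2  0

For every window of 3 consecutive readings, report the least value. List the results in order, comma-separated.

-6, -8, -8, -9, -9, -9, -7, -7, -7, -2

(9, 4, -6) → min -6
(4, -6, -8) → min -8
(-6, -8, 8) → min -8
(-8, 8, -9) → min -9
(8, -9, 6) → min -9
(-9, 6, 6) → min -9
(6, 6, -7) → min -7
(6, -7, 0) → min -7
(-7, 0, -2) → min -7
(0, -2, 0) → min -2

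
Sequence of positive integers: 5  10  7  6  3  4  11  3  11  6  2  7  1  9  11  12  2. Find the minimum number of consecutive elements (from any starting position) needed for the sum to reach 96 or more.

add 5: running sum 5 < 96
add 10: running sum 15 < 96
add 7: running sum 22 < 96
add 6: running sum 28 < 96
add 3: running sum 31 < 96
add 4: running sum 35 < 96
add 11: running sum 46 < 96
add 3: running sum 49 < 96
add 11: running sum 60 < 96
add 6: running sum 66 < 96
add 2: running sum 68 < 96
add 7: running sum 75 < 96
add 1: running sum 76 < 96
add 9: running sum 85 < 96
end 14: [5, 10, 7, 6, 3, 4, 11, 3, 11, 6, 2, 7, 1, 9, 11] sum 96, len 15
end 15: [10, 7, 6, 3, 4, 11, 3, 11, 6, 2, 7, 1, 9, 11, 12] sum 103, len 15
end 16: [10, 7, 6, 3, 4, 11, 3, 11, 6, 2, 7, 1, 9, 11, 12, 2] sum 105, len 16
Shortest qualifying length: 15.

15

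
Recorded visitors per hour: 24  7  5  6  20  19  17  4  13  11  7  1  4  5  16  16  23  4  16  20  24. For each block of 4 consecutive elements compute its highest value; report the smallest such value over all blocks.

7

[24, 7, 5, 6] → max 24
[7, 5, 6, 20] → max 20
[5, 6, 20, 19] → max 20
[6, 20, 19, 17] → max 20
[20, 19, 17, 4] → max 20
[19, 17, 4, 13] → max 19
[17, 4, 13, 11] → max 17
[4, 13, 11, 7] → max 13
[13, 11, 7, 1] → max 13
[11, 7, 1, 4] → max 11
[7, 1, 4, 5] → max 7
[1, 4, 5, 16] → max 16
[4, 5, 16, 16] → max 16
[5, 16, 16, 23] → max 23
[16, 16, 23, 4] → max 23
[16, 23, 4, 16] → max 23
[23, 4, 16, 20] → max 23
[4, 16, 20, 24] → max 24
Smallest of these is 7.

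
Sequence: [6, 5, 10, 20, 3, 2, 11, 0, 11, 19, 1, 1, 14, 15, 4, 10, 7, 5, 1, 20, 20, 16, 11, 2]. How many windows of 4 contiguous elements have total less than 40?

14

(6, 5, 10, 20) → sum 41
(5, 10, 20, 3) → sum 38  < 40 ✓
(10, 20, 3, 2) → sum 35  < 40 ✓
(20, 3, 2, 11) → sum 36  < 40 ✓
(3, 2, 11, 0) → sum 16  < 40 ✓
(2, 11, 0, 11) → sum 24  < 40 ✓
(11, 0, 11, 19) → sum 41
(0, 11, 19, 1) → sum 31  < 40 ✓
(11, 19, 1, 1) → sum 32  < 40 ✓
(19, 1, 1, 14) → sum 35  < 40 ✓
(1, 1, 14, 15) → sum 31  < 40 ✓
(1, 14, 15, 4) → sum 34  < 40 ✓
(14, 15, 4, 10) → sum 43
(15, 4, 10, 7) → sum 36  < 40 ✓
(4, 10, 7, 5) → sum 26  < 40 ✓
(10, 7, 5, 1) → sum 23  < 40 ✓
(7, 5, 1, 20) → sum 33  < 40 ✓
(5, 1, 20, 20) → sum 46
(1, 20, 20, 16) → sum 57
(20, 20, 16, 11) → sum 67
(20, 16, 11, 2) → sum 49
14 windows satisfy the condition.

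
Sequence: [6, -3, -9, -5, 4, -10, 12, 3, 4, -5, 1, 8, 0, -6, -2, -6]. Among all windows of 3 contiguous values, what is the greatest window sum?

19

Each size-3 window and its sum:
(6, -3, -9) → sum -6
(-3, -9, -5) → sum -17
(-9, -5, 4) → sum -10
(-5, 4, -10) → sum -11
(4, -10, 12) → sum 6
(-10, 12, 3) → sum 5
(12, 3, 4) → sum 19
(3, 4, -5) → sum 2
(4, -5, 1) → sum 0
(-5, 1, 8) → sum 4
(1, 8, 0) → sum 9
(8, 0, -6) → sum 2
(0, -6, -2) → sum -8
(-6, -2, -6) → sum -14
Greatest of these is 19.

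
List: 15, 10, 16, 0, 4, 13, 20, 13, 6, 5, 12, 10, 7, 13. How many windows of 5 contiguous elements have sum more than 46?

6

(15, 10, 16, 0, 4) → sum 45
(10, 16, 0, 4, 13) → sum 43
(16, 0, 4, 13, 20) → sum 53  > 46 ✓
(0, 4, 13, 20, 13) → sum 50  > 46 ✓
(4, 13, 20, 13, 6) → sum 56  > 46 ✓
(13, 20, 13, 6, 5) → sum 57  > 46 ✓
(20, 13, 6, 5, 12) → sum 56  > 46 ✓
(13, 6, 5, 12, 10) → sum 46
(6, 5, 12, 10, 7) → sum 40
(5, 12, 10, 7, 13) → sum 47  > 46 ✓
6 windows satisfy the condition.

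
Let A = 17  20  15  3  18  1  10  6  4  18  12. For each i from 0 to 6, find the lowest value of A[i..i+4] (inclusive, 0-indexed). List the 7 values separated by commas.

3, 1, 1, 1, 1, 1, 4

Sliding a size-5 window across the 11 values:
17 20 15 3 18 → min 3
20 15 3 18 1 → min 1
15 3 18 1 10 → min 1
3 18 1 10 6 → min 1
18 1 10 6 4 → min 1
1 10 6 4 18 → min 1
10 6 4 18 12 → min 4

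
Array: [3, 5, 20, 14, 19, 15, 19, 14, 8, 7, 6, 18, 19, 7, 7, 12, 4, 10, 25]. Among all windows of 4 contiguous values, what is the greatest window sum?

68

Window sums for each of the 16 positions:
(3, 5, 20, 14) → sum 42
(5, 20, 14, 19) → sum 58
(20, 14, 19, 15) → sum 68
(14, 19, 15, 19) → sum 67
(19, 15, 19, 14) → sum 67
(15, 19, 14, 8) → sum 56
(19, 14, 8, 7) → sum 48
(14, 8, 7, 6) → sum 35
(8, 7, 6, 18) → sum 39
(7, 6, 18, 19) → sum 50
(6, 18, 19, 7) → sum 50
(18, 19, 7, 7) → sum 51
(19, 7, 7, 12) → sum 45
(7, 7, 12, 4) → sum 30
(7, 12, 4, 10) → sum 33
(12, 4, 10, 25) → sum 51
Greatest of these is 68.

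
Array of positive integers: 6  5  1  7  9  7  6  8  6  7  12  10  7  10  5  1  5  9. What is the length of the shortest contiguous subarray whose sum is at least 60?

add 6: running sum 6 < 60
add 5: running sum 11 < 60
add 1: running sum 12 < 60
add 7: running sum 19 < 60
add 9: running sum 28 < 60
add 7: running sum 35 < 60
add 6: running sum 41 < 60
add 8: running sum 49 < 60
add 6: running sum 55 < 60
add 7: shortest ending here [6, 5, 1, 7, 9, 7, 6, 8, 6, 7] sum 62, len 10
add 12: shortest ending here [7, 9, 7, 6, 8, 6, 7, 12] sum 62, len 8
add 10: shortest ending here [9, 7, 6, 8, 6, 7, 12, 10] sum 65, len 8
add 7: shortest ending here [7, 6, 8, 6, 7, 12, 10, 7] sum 63, len 8
add 10: shortest ending here [8, 6, 7, 12, 10, 7, 10] sum 60, len 7
add 5: shortest ending here [8, 6, 7, 12, 10, 7, 10, 5] sum 65, len 8
add 1: shortest ending here [8, 6, 7, 12, 10, 7, 10, 5, 1] sum 66, len 9
add 5: shortest ending here [6, 7, 12, 10, 7, 10, 5, 1, 5] sum 63, len 9
add 9: shortest ending here [7, 12, 10, 7, 10, 5, 1, 5, 9] sum 66, len 9
Shortest qualifying length: 7.

7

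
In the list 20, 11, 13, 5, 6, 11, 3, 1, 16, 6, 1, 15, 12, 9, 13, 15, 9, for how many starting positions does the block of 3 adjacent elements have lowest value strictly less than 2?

20 11 13 → min 11
11 13 5 → min 5
13 5 6 → min 5
5 6 11 → min 5
6 11 3 → min 3
11 3 1 → min 1  < 2 ✓
3 1 16 → min 1  < 2 ✓
1 16 6 → min 1  < 2 ✓
16 6 1 → min 1  < 2 ✓
6 1 15 → min 1  < 2 ✓
1 15 12 → min 1  < 2 ✓
15 12 9 → min 9
12 9 13 → min 9
9 13 15 → min 9
13 15 9 → min 9
6 windows satisfy the condition.

6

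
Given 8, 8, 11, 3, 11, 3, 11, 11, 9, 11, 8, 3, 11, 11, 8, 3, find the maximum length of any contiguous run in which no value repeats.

4

[8] len 1
[8] len 1
[8, 11] len 2
[8, 11, 3] len 3
[3, 11] len 2
[11, 3] len 2
[3, 11] len 2
[11] len 1
[11, 9] len 2
[9, 11] len 2
[9, 11, 8] len 3
[9, 11, 8, 3] len 4
[8, 3, 11] len 3
[11] len 1
[11, 8] len 2
[11, 8, 3] len 3
Longest all-distinct length: 4.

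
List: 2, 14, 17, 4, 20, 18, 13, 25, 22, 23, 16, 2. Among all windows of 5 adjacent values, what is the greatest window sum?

[2, 14, 17, 4, 20] → sum 57
[14, 17, 4, 20, 18] → sum 73
[17, 4, 20, 18, 13] → sum 72
[4, 20, 18, 13, 25] → sum 80
[20, 18, 13, 25, 22] → sum 98
[18, 13, 25, 22, 23] → sum 101
[13, 25, 22, 23, 16] → sum 99
[25, 22, 23, 16, 2] → sum 88
Greatest of these is 101.

101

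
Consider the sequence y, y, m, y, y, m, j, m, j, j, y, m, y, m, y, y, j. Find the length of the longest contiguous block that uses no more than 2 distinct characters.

6

Extend right; when distinct count exceeds 2, shrink from the left:
add y: window [y] (1 distinct), len 1
add y: window [y, y] (1 distinct), len 2
add m: window [y, y, m] (2 distinct), len 3
add y: window [y, y, m, y] (2 distinct), len 4
add y: window [y, y, m, y, y] (2 distinct), len 5
add m: window [y, y, m, y, y, m] (2 distinct), len 6
add j: window [m, j] (2 distinct), len 2
add m: window [m, j, m] (2 distinct), len 3
add j: window [m, j, m, j] (2 distinct), len 4
add j: window [m, j, m, j, j] (2 distinct), len 5
add y: window [j, j, y] (2 distinct), len 3
add m: window [y, m] (2 distinct), len 2
add y: window [y, m, y] (2 distinct), len 3
add m: window [y, m, y, m] (2 distinct), len 4
add y: window [y, m, y, m, y] (2 distinct), len 5
add y: window [y, m, y, m, y, y] (2 distinct), len 6
add j: window [y, y, j] (2 distinct), len 3
Longest length with ≤2 distinct: 6.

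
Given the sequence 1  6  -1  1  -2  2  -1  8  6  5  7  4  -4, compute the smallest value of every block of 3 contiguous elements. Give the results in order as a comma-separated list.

-1, -1, -2, -2, -2, -1, -1, 5, 5, 4, -4

Sliding a size-3 window across the 13 values:
1 6 -1 → min -1
6 -1 1 → min -1
-1 1 -2 → min -2
1 -2 2 → min -2
-2 2 -1 → min -2
2 -1 8 → min -1
-1 8 6 → min -1
8 6 5 → min 5
6 5 7 → min 5
5 7 4 → min 4
7 4 -4 → min -4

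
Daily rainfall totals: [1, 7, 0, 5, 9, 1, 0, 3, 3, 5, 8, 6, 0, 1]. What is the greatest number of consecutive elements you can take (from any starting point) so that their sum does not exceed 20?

→ 1: sum 1, len 1
→ 7: sum 8, len 2
→ 0: sum 8, len 3
→ 5: sum 13, len 4
→ 9 (dropped 1, 7): sum 14, len 3
→ 1: sum 15, len 4
→ 0: sum 15, len 5
→ 3: sum 18, len 6
→ 3 (dropped 0, 5): sum 16, len 5
→ 5 (dropped 9): sum 12, len 5
→ 8: sum 20, len 6
→ 6 (dropped 1, 0, 3, 3): sum 19, len 3
→ 0: sum 19, len 4
→ 1: sum 20, len 5
Longest length seen: 6.

6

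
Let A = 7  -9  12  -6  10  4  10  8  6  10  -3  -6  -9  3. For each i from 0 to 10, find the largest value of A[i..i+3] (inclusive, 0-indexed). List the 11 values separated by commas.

12, 12, 12, 10, 10, 10, 10, 10, 10, 10, 3

Sliding a size-4 window across the 14 values:
(7, -9, 12, -6) → max 12
(-9, 12, -6, 10) → max 12
(12, -6, 10, 4) → max 12
(-6, 10, 4, 10) → max 10
(10, 4, 10, 8) → max 10
(4, 10, 8, 6) → max 10
(10, 8, 6, 10) → max 10
(8, 6, 10, -3) → max 10
(6, 10, -3, -6) → max 10
(10, -3, -6, -9) → max 10
(-3, -6, -9, 3) → max 3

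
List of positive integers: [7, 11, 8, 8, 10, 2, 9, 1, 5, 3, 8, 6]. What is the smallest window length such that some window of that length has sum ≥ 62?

add 7: running sum 7 < 62
add 11: running sum 18 < 62
add 8: running sum 26 < 62
add 8: running sum 34 < 62
add 10: running sum 44 < 62
add 2: running sum 46 < 62
add 9: running sum 55 < 62
add 1: running sum 56 < 62
add 5: running sum 61 < 62
add 3: shortest ending here [7, 11, 8, 8, 10, 2, 9, 1, 5, 3] sum 64, len 10
add 8: shortest ending here [11, 8, 8, 10, 2, 9, 1, 5, 3, 8] sum 65, len 10
add 6: shortest ending here [11, 8, 8, 10, 2, 9, 1, 5, 3, 8, 6] sum 71, len 11
Shortest qualifying length: 10.

10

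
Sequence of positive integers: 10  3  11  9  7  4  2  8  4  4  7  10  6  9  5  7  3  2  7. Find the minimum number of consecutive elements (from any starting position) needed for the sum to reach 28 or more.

add 10: running sum 10 < 28
add 3: running sum 13 < 28
add 11: running sum 24 < 28
add 9: shortest ending here [10, 3, 11, 9] sum 33, len 4
add 7: shortest ending here [3, 11, 9, 7] sum 30, len 4
add 4: shortest ending here [11, 9, 7, 4] sum 31, len 4
add 2: shortest ending here [11, 9, 7, 4, 2] sum 33, len 5
add 8: shortest ending here [9, 7, 4, 2, 8] sum 30, len 5
add 4: shortest ending here [9, 7, 4, 2, 8, 4] sum 34, len 6
add 4: shortest ending here [7, 4, 2, 8, 4, 4] sum 29, len 6
add 7: shortest ending here [4, 2, 8, 4, 4, 7] sum 29, len 6
add 10: shortest ending here [8, 4, 4, 7, 10] sum 33, len 5
add 6: shortest ending here [4, 4, 7, 10, 6] sum 31, len 5
add 9: shortest ending here [7, 10, 6, 9] sum 32, len 4
add 5: shortest ending here [10, 6, 9, 5] sum 30, len 4
add 7: shortest ending here [10, 6, 9, 5, 7] sum 37, len 5
add 3: shortest ending here [6, 9, 5, 7, 3] sum 30, len 5
add 2: shortest ending here [6, 9, 5, 7, 3, 2] sum 32, len 6
add 7: shortest ending here [9, 5, 7, 3, 2, 7] sum 33, len 6
Shortest qualifying length: 4.

4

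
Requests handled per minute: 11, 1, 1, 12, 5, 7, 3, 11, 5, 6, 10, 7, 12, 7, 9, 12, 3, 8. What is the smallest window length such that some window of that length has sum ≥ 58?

7

add 11: running sum 11 < 58
add 1: running sum 12 < 58
add 1: running sum 13 < 58
add 12: running sum 25 < 58
add 5: running sum 30 < 58
add 7: running sum 37 < 58
add 3: running sum 40 < 58
add 11: running sum 51 < 58
add 5: running sum 56 < 58
add 6: shortest ending here [11, 1, 1, 12, 5, 7, 3, 11, 5, 6] sum 62, len 10
add 10: shortest ending here [12, 5, 7, 3, 11, 5, 6, 10] sum 59, len 8
add 7: shortest ending here [12, 5, 7, 3, 11, 5, 6, 10, 7] sum 66, len 9
add 12: shortest ending here [7, 3, 11, 5, 6, 10, 7, 12] sum 61, len 8
add 7: shortest ending here [11, 5, 6, 10, 7, 12, 7] sum 58, len 7
add 9: shortest ending here [11, 5, 6, 10, 7, 12, 7, 9] sum 67, len 8
add 12: shortest ending here [6, 10, 7, 12, 7, 9, 12] sum 63, len 7
add 3: shortest ending here [10, 7, 12, 7, 9, 12, 3] sum 60, len 7
add 8: shortest ending here [7, 12, 7, 9, 12, 3, 8] sum 58, len 7
Shortest qualifying length: 7.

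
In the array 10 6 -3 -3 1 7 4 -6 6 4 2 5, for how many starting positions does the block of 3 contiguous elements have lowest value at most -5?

3

[10, 6, -3] → min -3
[6, -3, -3] → min -3
[-3, -3, 1] → min -3
[-3, 1, 7] → min -3
[1, 7, 4] → min 1
[7, 4, -6] → min -6  ≤ -5 ✓
[4, -6, 6] → min -6  ≤ -5 ✓
[-6, 6, 4] → min -6  ≤ -5 ✓
[6, 4, 2] → min 2
[4, 2, 5] → min 2
3 windows satisfy the condition.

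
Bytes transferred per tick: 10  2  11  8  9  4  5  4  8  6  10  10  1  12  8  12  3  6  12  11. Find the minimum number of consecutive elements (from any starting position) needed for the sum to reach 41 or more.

add 10: running sum 10 < 41
add 2: running sum 12 < 41
add 11: running sum 23 < 41
add 8: running sum 31 < 41
add 9: running sum 40 < 41
end 5: [10, 2, 11, 8, 9, 4] sum 44, len 6
end 6: [10, 2, 11, 8, 9, 4, 5] sum 49, len 7
end 7: [11, 8, 9, 4, 5, 4] sum 41, len 6
end 8: [11, 8, 9, 4, 5, 4, 8] sum 49, len 7
end 9: [8, 9, 4, 5, 4, 8, 6] sum 44, len 7
end 10: [9, 4, 5, 4, 8, 6, 10] sum 46, len 7
end 11: [5, 4, 8, 6, 10, 10] sum 43, len 6
end 12: [5, 4, 8, 6, 10, 10, 1] sum 44, len 7
end 13: [8, 6, 10, 10, 1, 12] sum 47, len 6
end 14: [10, 10, 1, 12, 8] sum 41, len 5
end 15: [10, 1, 12, 8, 12] sum 43, len 5
end 16: [10, 1, 12, 8, 12, 3] sum 46, len 6
end 17: [12, 8, 12, 3, 6] sum 41, len 5
end 18: [8, 12, 3, 6, 12] sum 41, len 5
end 19: [12, 3, 6, 12, 11] sum 44, len 5
Shortest qualifying length: 5.

5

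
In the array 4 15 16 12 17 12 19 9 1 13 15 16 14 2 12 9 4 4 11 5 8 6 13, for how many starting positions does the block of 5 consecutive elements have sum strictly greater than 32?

[4, 15, 16, 12, 17] → sum 64  > 32 ✓
[15, 16, 12, 17, 12] → sum 72  > 32 ✓
[16, 12, 17, 12, 19] → sum 76  > 32 ✓
[12, 17, 12, 19, 9] → sum 69  > 32 ✓
[17, 12, 19, 9, 1] → sum 58  > 32 ✓
[12, 19, 9, 1, 13] → sum 54  > 32 ✓
[19, 9, 1, 13, 15] → sum 57  > 32 ✓
[9, 1, 13, 15, 16] → sum 54  > 32 ✓
[1, 13, 15, 16, 14] → sum 59  > 32 ✓
[13, 15, 16, 14, 2] → sum 60  > 32 ✓
[15, 16, 14, 2, 12] → sum 59  > 32 ✓
[16, 14, 2, 12, 9] → sum 53  > 32 ✓
[14, 2, 12, 9, 4] → sum 41  > 32 ✓
[2, 12, 9, 4, 4] → sum 31
[12, 9, 4, 4, 11] → sum 40  > 32 ✓
[9, 4, 4, 11, 5] → sum 33  > 32 ✓
[4, 4, 11, 5, 8] → sum 32
[4, 11, 5, 8, 6] → sum 34  > 32 ✓
[11, 5, 8, 6, 13] → sum 43  > 32 ✓
17 windows satisfy the condition.

17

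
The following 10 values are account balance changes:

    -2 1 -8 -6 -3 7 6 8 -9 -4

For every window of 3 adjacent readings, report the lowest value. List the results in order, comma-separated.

Sliding a size-3 window across the 10 values:
[-2, 1, -8] → min -8
[1, -8, -6] → min -8
[-8, -6, -3] → min -8
[-6, -3, 7] → min -6
[-3, 7, 6] → min -3
[7, 6, 8] → min 6
[6, 8, -9] → min -9
[8, -9, -4] → min -9

-8, -8, -8, -6, -3, 6, -9, -9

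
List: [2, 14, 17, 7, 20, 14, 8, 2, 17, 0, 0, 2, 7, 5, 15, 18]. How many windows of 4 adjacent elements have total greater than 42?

[2, 14, 17, 7] → sum 40
[14, 17, 7, 20] → sum 58  > 42 ✓
[17, 7, 20, 14] → sum 58  > 42 ✓
[7, 20, 14, 8] → sum 49  > 42 ✓
[20, 14, 8, 2] → sum 44  > 42 ✓
[14, 8, 2, 17] → sum 41
[8, 2, 17, 0] → sum 27
[2, 17, 0, 0] → sum 19
[17, 0, 0, 2] → sum 19
[0, 0, 2, 7] → sum 9
[0, 2, 7, 5] → sum 14
[2, 7, 5, 15] → sum 29
[7, 5, 15, 18] → sum 45  > 42 ✓
5 windows satisfy the condition.

5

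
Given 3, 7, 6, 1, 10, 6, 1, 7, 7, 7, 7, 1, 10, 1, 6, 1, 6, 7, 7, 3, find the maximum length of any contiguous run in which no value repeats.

[3] len 1
[3, 7] len 2
[3, 7, 6] len 3
[3, 7, 6, 1] len 4
[3, 7, 6, 1, 10] len 5
[1, 10, 6] len 3
[10, 6, 1] len 3
[10, 6, 1, 7] len 4
[7] len 1
[7] len 1
[7] len 1
[7, 1] len 2
[7, 1, 10] len 3
[10, 1] len 2
[10, 1, 6] len 3
[6, 1] len 2
[1, 6] len 2
[1, 6, 7] len 3
[7] len 1
[7, 3] len 2
Longest all-distinct length: 5.

5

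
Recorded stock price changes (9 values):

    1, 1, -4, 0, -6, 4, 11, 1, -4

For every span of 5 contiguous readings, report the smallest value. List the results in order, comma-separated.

-6, -6, -6, -6, -6

(1, 1, -4, 0, -6) → min -6
(1, -4, 0, -6, 4) → min -6
(-4, 0, -6, 4, 11) → min -6
(0, -6, 4, 11, 1) → min -6
(-6, 4, 11, 1, -4) → min -6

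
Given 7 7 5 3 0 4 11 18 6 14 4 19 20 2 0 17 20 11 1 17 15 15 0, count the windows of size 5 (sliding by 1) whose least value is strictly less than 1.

[7, 7, 5, 3, 0] → min 0  < 1 ✓
[7, 5, 3, 0, 4] → min 0  < 1 ✓
[5, 3, 0, 4, 11] → min 0  < 1 ✓
[3, 0, 4, 11, 18] → min 0  < 1 ✓
[0, 4, 11, 18, 6] → min 0  < 1 ✓
[4, 11, 18, 6, 14] → min 4
[11, 18, 6, 14, 4] → min 4
[18, 6, 14, 4, 19] → min 4
[6, 14, 4, 19, 20] → min 4
[14, 4, 19, 20, 2] → min 2
[4, 19, 20, 2, 0] → min 0  < 1 ✓
[19, 20, 2, 0, 17] → min 0  < 1 ✓
[20, 2, 0, 17, 20] → min 0  < 1 ✓
[2, 0, 17, 20, 11] → min 0  < 1 ✓
[0, 17, 20, 11, 1] → min 0  < 1 ✓
[17, 20, 11, 1, 17] → min 1
[20, 11, 1, 17, 15] → min 1
[11, 1, 17, 15, 15] → min 1
[1, 17, 15, 15, 0] → min 0  < 1 ✓
11 windows satisfy the condition.

11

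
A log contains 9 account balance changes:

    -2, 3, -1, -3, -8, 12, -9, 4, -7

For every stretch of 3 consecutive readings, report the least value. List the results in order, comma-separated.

Sliding a size-3 window across the 9 values:
(-2, 3, -1) → min -2
(3, -1, -3) → min -3
(-1, -3, -8) → min -8
(-3, -8, 12) → min -8
(-8, 12, -9) → min -9
(12, -9, 4) → min -9
(-9, 4, -7) → min -9

-2, -3, -8, -8, -9, -9, -9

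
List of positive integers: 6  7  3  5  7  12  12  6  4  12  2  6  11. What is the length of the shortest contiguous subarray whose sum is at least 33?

add 6: running sum 6 < 33
add 7: running sum 13 < 33
add 3: running sum 16 < 33
add 5: running sum 21 < 33
add 7: running sum 28 < 33
end 5: [7, 3, 5, 7, 12] sum 34, len 5
end 6: [5, 7, 12, 12] sum 36, len 4
end 7: [7, 12, 12, 6] sum 37, len 4
end 8: [12, 12, 6, 4] sum 34, len 4
end 9: [12, 6, 4, 12] sum 34, len 4
end 10: [12, 6, 4, 12, 2] sum 36, len 5
end 11: [12, 6, 4, 12, 2, 6] sum 42, len 6
end 12: [4, 12, 2, 6, 11] sum 35, len 5
Shortest qualifying length: 4.

4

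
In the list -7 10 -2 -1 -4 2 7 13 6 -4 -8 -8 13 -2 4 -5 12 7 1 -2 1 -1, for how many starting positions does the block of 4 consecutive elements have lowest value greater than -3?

4

[-7, 10, -2, -1] → min -7
[10, -2, -1, -4] → min -4
[-2, -1, -4, 2] → min -4
[-1, -4, 2, 7] → min -4
[-4, 2, 7, 13] → min -4
[2, 7, 13, 6] → min 2  > -3 ✓
[7, 13, 6, -4] → min -4
[13, 6, -4, -8] → min -8
[6, -4, -8, -8] → min -8
[-4, -8, -8, 13] → min -8
[-8, -8, 13, -2] → min -8
[-8, 13, -2, 4] → min -8
[13, -2, 4, -5] → min -5
[-2, 4, -5, 12] → min -5
[4, -5, 12, 7] → min -5
[-5, 12, 7, 1] → min -5
[12, 7, 1, -2] → min -2  > -3 ✓
[7, 1, -2, 1] → min -2  > -3 ✓
[1, -2, 1, -1] → min -2  > -3 ✓
4 windows satisfy the condition.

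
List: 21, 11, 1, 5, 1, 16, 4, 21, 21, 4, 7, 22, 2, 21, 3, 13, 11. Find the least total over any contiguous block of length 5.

Window sums for each of the 13 positions:
(21, 11, 1, 5, 1) → sum 39
(11, 1, 5, 1, 16) → sum 34
(1, 5, 1, 16, 4) → sum 27
(5, 1, 16, 4, 21) → sum 47
(1, 16, 4, 21, 21) → sum 63
(16, 4, 21, 21, 4) → sum 66
(4, 21, 21, 4, 7) → sum 57
(21, 21, 4, 7, 22) → sum 75
(21, 4, 7, 22, 2) → sum 56
(4, 7, 22, 2, 21) → sum 56
(7, 22, 2, 21, 3) → sum 55
(22, 2, 21, 3, 13) → sum 61
(2, 21, 3, 13, 11) → sum 50
Least of these is 27.

27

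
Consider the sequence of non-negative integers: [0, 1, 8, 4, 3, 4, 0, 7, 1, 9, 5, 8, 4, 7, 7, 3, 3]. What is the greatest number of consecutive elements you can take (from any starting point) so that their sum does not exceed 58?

13

Extend to the right; shrink from the left whenever the sum exceeds 58:
[0] sum 0 len 1
[0, 1] sum 1 len 2
[0, 1, 8] sum 9 len 3
[0, 1, 8, 4] sum 13 len 4
[0, 1, 8, 4, 3] sum 16 len 5
[0, 1, 8, 4, 3, 4] sum 20 len 6
[0, 1, 8, 4, 3, 4, 0] sum 20 len 7
[0, 1, 8, 4, 3, 4, 0, 7] sum 27 len 8
[0, 1, 8, 4, 3, 4, 0, 7, 1] sum 28 len 9
[0, 1, 8, 4, 3, 4, 0, 7, 1, 9] sum 37 len 10
[0, 1, 8, 4, 3, 4, 0, 7, 1, 9, 5] sum 42 len 11
[0, 1, 8, 4, 3, 4, 0, 7, 1, 9, 5, 8] sum 50 len 12
[0, 1, 8, 4, 3, 4, 0, 7, 1, 9, 5, 8, 4] sum 54 len 13
[4, 3, 4, 0, 7, 1, 9, 5, 8, 4, 7] sum 52 len 11
[3, 4, 0, 7, 1, 9, 5, 8, 4, 7, 7] sum 55 len 11
[3, 4, 0, 7, 1, 9, 5, 8, 4, 7, 7, 3] sum 58 len 12
[4, 0, 7, 1, 9, 5, 8, 4, 7, 7, 3, 3] sum 58 len 12
Longest length seen: 13.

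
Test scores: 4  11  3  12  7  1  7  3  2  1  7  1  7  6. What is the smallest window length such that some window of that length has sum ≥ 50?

add 4: running sum 4 < 50
add 11: running sum 15 < 50
add 3: running sum 18 < 50
add 12: running sum 30 < 50
add 7: running sum 37 < 50
add 1: running sum 38 < 50
add 7: running sum 45 < 50
add 3: running sum 48 < 50
end 8: [4, 11, 3, 12, 7, 1, 7, 3, 2] sum 50, len 9
end 9: [4, 11, 3, 12, 7, 1, 7, 3, 2, 1] sum 51, len 10
end 10: [11, 3, 12, 7, 1, 7, 3, 2, 1, 7] sum 54, len 10
end 11: [11, 3, 12, 7, 1, 7, 3, 2, 1, 7, 1] sum 55, len 11
end 12: [3, 12, 7, 1, 7, 3, 2, 1, 7, 1, 7] sum 51, len 11
end 13: [12, 7, 1, 7, 3, 2, 1, 7, 1, 7, 6] sum 54, len 11
Shortest qualifying length: 9.

9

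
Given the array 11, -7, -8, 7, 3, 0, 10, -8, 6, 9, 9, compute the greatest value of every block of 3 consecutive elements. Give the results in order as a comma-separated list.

11, 7, 7, 7, 10, 10, 10, 9, 9

(11, -7, -8) → max 11
(-7, -8, 7) → max 7
(-8, 7, 3) → max 7
(7, 3, 0) → max 7
(3, 0, 10) → max 10
(0, 10, -8) → max 10
(10, -8, 6) → max 10
(-8, 6, 9) → max 9
(6, 9, 9) → max 9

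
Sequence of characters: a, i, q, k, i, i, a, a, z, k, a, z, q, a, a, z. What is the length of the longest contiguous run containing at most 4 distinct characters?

10

Extend right; when distinct count exceeds 4, shrink from the left:
add a: window [a] (1 distinct), len 1
add i: window [a, i] (2 distinct), len 2
add q: window [a, i, q] (3 distinct), len 3
add k: window [a, i, q, k] (4 distinct), len 4
add i: window [a, i, q, k, i] (4 distinct), len 5
add i: window [a, i, q, k, i, i] (4 distinct), len 6
add a: window [a, i, q, k, i, i, a] (4 distinct), len 7
add a: window [a, i, q, k, i, i, a, a] (4 distinct), len 8
add z: window [k, i, i, a, a, z] (4 distinct), len 6
add k: window [k, i, i, a, a, z, k] (4 distinct), len 7
add a: window [k, i, i, a, a, z, k, a] (4 distinct), len 8
add z: window [k, i, i, a, a, z, k, a, z] (4 distinct), len 9
add q: window [a, a, z, k, a, z, q] (4 distinct), len 7
add a: window [a, a, z, k, a, z, q, a] (4 distinct), len 8
add a: window [a, a, z, k, a, z, q, a, a] (4 distinct), len 9
add z: window [a, a, z, k, a, z, q, a, a, z] (4 distinct), len 10
Longest length with ≤4 distinct: 10.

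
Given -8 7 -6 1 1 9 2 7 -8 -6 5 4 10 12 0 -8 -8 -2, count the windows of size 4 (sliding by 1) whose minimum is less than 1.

12

-8 7 -6 1 → min -8  < 1 ✓
7 -6 1 1 → min -6  < 1 ✓
-6 1 1 9 → min -6  < 1 ✓
1 1 9 2 → min 1
1 9 2 7 → min 1
9 2 7 -8 → min -8  < 1 ✓
2 7 -8 -6 → min -8  < 1 ✓
7 -8 -6 5 → min -8  < 1 ✓
-8 -6 5 4 → min -8  < 1 ✓
-6 5 4 10 → min -6  < 1 ✓
5 4 10 12 → min 4
4 10 12 0 → min 0  < 1 ✓
10 12 0 -8 → min -8  < 1 ✓
12 0 -8 -8 → min -8  < 1 ✓
0 -8 -8 -2 → min -8  < 1 ✓
12 windows satisfy the condition.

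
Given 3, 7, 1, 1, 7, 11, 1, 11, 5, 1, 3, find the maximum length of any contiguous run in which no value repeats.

4

add 3: [3] len 1
add 7: [3, 7] len 2
add 1: [3, 7, 1] len 3
add 1 (repeat 1, move left end past it): [1] len 1
add 7: [1, 7] len 2
add 11: [1, 7, 11] len 3
add 1 (repeat 1, move left end past it): [7, 11, 1] len 3
add 11 (repeat 11, move left end past it): [1, 11] len 2
add 5: [1, 11, 5] len 3
add 1 (repeat 1, move left end past it): [11, 5, 1] len 3
add 3: [11, 5, 1, 3] len 4
Longest all-distinct length: 4.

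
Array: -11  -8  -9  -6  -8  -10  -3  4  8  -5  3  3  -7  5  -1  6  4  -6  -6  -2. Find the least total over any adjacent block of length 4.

(-11, -8, -9, -6) → sum -34
(-8, -9, -6, -8) → sum -31
(-9, -6, -8, -10) → sum -33
(-6, -8, -10, -3) → sum -27
(-8, -10, -3, 4) → sum -17
(-10, -3, 4, 8) → sum -1
(-3, 4, 8, -5) → sum 4
(4, 8, -5, 3) → sum 10
(8, -5, 3, 3) → sum 9
(-5, 3, 3, -7) → sum -6
(3, 3, -7, 5) → sum 4
(3, -7, 5, -1) → sum 0
(-7, 5, -1, 6) → sum 3
(5, -1, 6, 4) → sum 14
(-1, 6, 4, -6) → sum 3
(6, 4, -6, -6) → sum -2
(4, -6, -6, -2) → sum -10
Least of these is -34.

-34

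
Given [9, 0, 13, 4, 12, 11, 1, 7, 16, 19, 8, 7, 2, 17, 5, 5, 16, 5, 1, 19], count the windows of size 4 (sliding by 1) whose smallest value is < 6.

15

(9, 0, 13, 4) → min 0  < 6 ✓
(0, 13, 4, 12) → min 0  < 6 ✓
(13, 4, 12, 11) → min 4  < 6 ✓
(4, 12, 11, 1) → min 1  < 6 ✓
(12, 11, 1, 7) → min 1  < 6 ✓
(11, 1, 7, 16) → min 1  < 6 ✓
(1, 7, 16, 19) → min 1  < 6 ✓
(7, 16, 19, 8) → min 7
(16, 19, 8, 7) → min 7
(19, 8, 7, 2) → min 2  < 6 ✓
(8, 7, 2, 17) → min 2  < 6 ✓
(7, 2, 17, 5) → min 2  < 6 ✓
(2, 17, 5, 5) → min 2  < 6 ✓
(17, 5, 5, 16) → min 5  < 6 ✓
(5, 5, 16, 5) → min 5  < 6 ✓
(5, 16, 5, 1) → min 1  < 6 ✓
(16, 5, 1, 19) → min 1  < 6 ✓
15 windows satisfy the condition.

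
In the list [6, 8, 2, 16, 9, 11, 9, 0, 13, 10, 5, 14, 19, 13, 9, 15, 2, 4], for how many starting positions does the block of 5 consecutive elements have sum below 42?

2

(6, 8, 2, 16, 9) → sum 41  < 42 ✓
(8, 2, 16, 9, 11) → sum 46
(2, 16, 9, 11, 9) → sum 47
(16, 9, 11, 9, 0) → sum 45
(9, 11, 9, 0, 13) → sum 42
(11, 9, 0, 13, 10) → sum 43
(9, 0, 13, 10, 5) → sum 37  < 42 ✓
(0, 13, 10, 5, 14) → sum 42
(13, 10, 5, 14, 19) → sum 61
(10, 5, 14, 19, 13) → sum 61
(5, 14, 19, 13, 9) → sum 60
(14, 19, 13, 9, 15) → sum 70
(19, 13, 9, 15, 2) → sum 58
(13, 9, 15, 2, 4) → sum 43
2 windows satisfy the condition.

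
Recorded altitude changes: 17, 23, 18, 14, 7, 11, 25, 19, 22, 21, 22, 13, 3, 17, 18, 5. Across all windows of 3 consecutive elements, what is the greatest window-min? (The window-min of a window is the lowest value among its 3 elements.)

17 23 18 → min 17
23 18 14 → min 14
18 14 7 → min 7
14 7 11 → min 7
7 11 25 → min 7
11 25 19 → min 11
25 19 22 → min 19
19 22 21 → min 19
22 21 22 → min 21
21 22 13 → min 13
22 13 3 → min 3
13 3 17 → min 3
3 17 18 → min 3
17 18 5 → min 5
Greatest of these is 21.

21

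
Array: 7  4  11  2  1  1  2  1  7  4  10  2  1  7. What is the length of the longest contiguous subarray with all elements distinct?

5

add 7: [7] len 1
add 4: [7, 4] len 2
add 11: [7, 4, 11] len 3
add 2: [7, 4, 11, 2] len 4
add 1: [7, 4, 11, 2, 1] len 5
add 1 (repeat 1, move left end past it): [1] len 1
add 2: [1, 2] len 2
add 1 (repeat 1, move left end past it): [2, 1] len 2
add 7: [2, 1, 7] len 3
add 4: [2, 1, 7, 4] len 4
add 10: [2, 1, 7, 4, 10] len 5
add 2 (repeat 2, move left end past it): [1, 7, 4, 10, 2] len 5
add 1 (repeat 1, move left end past it): [7, 4, 10, 2, 1] len 5
add 7 (repeat 7, move left end past it): [4, 10, 2, 1, 7] len 5
Longest all-distinct length: 5.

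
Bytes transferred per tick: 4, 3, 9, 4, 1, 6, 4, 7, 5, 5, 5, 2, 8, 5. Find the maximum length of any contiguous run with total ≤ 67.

add 4: [4] sum 4, len 1
add 3: [4, 3] sum 7, len 2
add 9: [4, 3, 9] sum 16, len 3
add 4: [4, 3, 9, 4] sum 20, len 4
add 1: [4, 3, 9, 4, 1] sum 21, len 5
add 6: [4, 3, 9, 4, 1, 6] sum 27, len 6
add 4: [4, 3, 9, 4, 1, 6, 4] sum 31, len 7
add 7: [4, 3, 9, 4, 1, 6, 4, 7] sum 38, len 8
add 5: [4, 3, 9, 4, 1, 6, 4, 7, 5] sum 43, len 9
add 5: [4, 3, 9, 4, 1, 6, 4, 7, 5, 5] sum 48, len 10
add 5: [4, 3, 9, 4, 1, 6, 4, 7, 5, 5, 5] sum 53, len 11
add 2: [4, 3, 9, 4, 1, 6, 4, 7, 5, 5, 5, 2] sum 55, len 12
add 8: [4, 3, 9, 4, 1, 6, 4, 7, 5, 5, 5, 2, 8] sum 63, len 13
add 5: [3, 9, 4, 1, 6, 4, 7, 5, 5, 5, 2, 8, 5] sum 64, len 13
Longest length seen: 13.

13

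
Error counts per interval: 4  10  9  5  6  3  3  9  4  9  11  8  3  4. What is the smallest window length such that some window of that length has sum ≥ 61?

add 4: running sum 4 < 61
add 10: running sum 14 < 61
add 9: running sum 23 < 61
add 5: running sum 28 < 61
add 6: running sum 34 < 61
add 3: running sum 37 < 61
add 3: running sum 40 < 61
add 9: running sum 49 < 61
add 4: running sum 53 < 61
end 9: [4, 10, 9, 5, 6, 3, 3, 9, 4, 9] sum 62, len 10
end 10: [10, 9, 5, 6, 3, 3, 9, 4, 9, 11] sum 69, len 10
end 11: [9, 5, 6, 3, 3, 9, 4, 9, 11, 8] sum 67, len 10
end 12: [5, 6, 3, 3, 9, 4, 9, 11, 8, 3] sum 61, len 10
end 13: [5, 6, 3, 3, 9, 4, 9, 11, 8, 3, 4] sum 65, len 11
Shortest qualifying length: 10.

10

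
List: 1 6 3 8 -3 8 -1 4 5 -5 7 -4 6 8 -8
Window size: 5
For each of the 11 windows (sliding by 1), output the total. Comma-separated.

15, 22, 15, 16, 13, 11, 10, 7, 9, 12, 9

(1, 6, 3, 8, -3) → sum 15
(6, 3, 8, -3, 8) → sum 22
(3, 8, -3, 8, -1) → sum 15
(8, -3, 8, -1, 4) → sum 16
(-3, 8, -1, 4, 5) → sum 13
(8, -1, 4, 5, -5) → sum 11
(-1, 4, 5, -5, 7) → sum 10
(4, 5, -5, 7, -4) → sum 7
(5, -5, 7, -4, 6) → sum 9
(-5, 7, -4, 6, 8) → sum 12
(7, -4, 6, 8, -8) → sum 9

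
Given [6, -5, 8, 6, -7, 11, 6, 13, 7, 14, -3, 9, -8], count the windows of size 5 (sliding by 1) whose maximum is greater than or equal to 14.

4

(6, -5, 8, 6, -7) → max 8
(-5, 8, 6, -7, 11) → max 11
(8, 6, -7, 11, 6) → max 11
(6, -7, 11, 6, 13) → max 13
(-7, 11, 6, 13, 7) → max 13
(11, 6, 13, 7, 14) → max 14  ≥ 14 ✓
(6, 13, 7, 14, -3) → max 14  ≥ 14 ✓
(13, 7, 14, -3, 9) → max 14  ≥ 14 ✓
(7, 14, -3, 9, -8) → max 14  ≥ 14 ✓
4 windows satisfy the condition.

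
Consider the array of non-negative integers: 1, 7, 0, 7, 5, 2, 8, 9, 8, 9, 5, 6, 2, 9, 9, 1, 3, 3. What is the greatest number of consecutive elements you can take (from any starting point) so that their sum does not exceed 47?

9

[1] sum 1 len 1
[1, 7] sum 8 len 2
[1, 7, 0] sum 8 len 3
[1, 7, 0, 7] sum 15 len 4
[1, 7, 0, 7, 5] sum 20 len 5
[1, 7, 0, 7, 5, 2] sum 22 len 6
[1, 7, 0, 7, 5, 2, 8] sum 30 len 7
[1, 7, 0, 7, 5, 2, 8, 9] sum 39 len 8
[1, 7, 0, 7, 5, 2, 8, 9, 8] sum 47 len 9
[5, 2, 8, 9, 8, 9] sum 41 len 6
[5, 2, 8, 9, 8, 9, 5] sum 46 len 7
[2, 8, 9, 8, 9, 5, 6] sum 47 len 7
[8, 9, 8, 9, 5, 6, 2] sum 47 len 7
[8, 9, 5, 6, 2, 9] sum 39 len 6
[9, 5, 6, 2, 9, 9] sum 40 len 6
[9, 5, 6, 2, 9, 9, 1] sum 41 len 7
[9, 5, 6, 2, 9, 9, 1, 3] sum 44 len 8
[9, 5, 6, 2, 9, 9, 1, 3, 3] sum 47 len 9
Longest length seen: 9.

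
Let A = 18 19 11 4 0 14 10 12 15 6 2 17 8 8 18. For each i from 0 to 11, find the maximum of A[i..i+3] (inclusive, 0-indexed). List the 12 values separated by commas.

(18, 19, 11, 4) → max 19
(19, 11, 4, 0) → max 19
(11, 4, 0, 14) → max 14
(4, 0, 14, 10) → max 14
(0, 14, 10, 12) → max 14
(14, 10, 12, 15) → max 15
(10, 12, 15, 6) → max 15
(12, 15, 6, 2) → max 15
(15, 6, 2, 17) → max 17
(6, 2, 17, 8) → max 17
(2, 17, 8, 8) → max 17
(17, 8, 8, 18) → max 18

19, 19, 14, 14, 14, 15, 15, 15, 17, 17, 17, 18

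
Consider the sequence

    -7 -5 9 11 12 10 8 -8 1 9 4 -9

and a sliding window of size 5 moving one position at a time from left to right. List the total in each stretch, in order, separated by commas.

[-7, -5, 9, 11, 12] → sum 20
[-5, 9, 11, 12, 10] → sum 37
[9, 11, 12, 10, 8] → sum 50
[11, 12, 10, 8, -8] → sum 33
[12, 10, 8, -8, 1] → sum 23
[10, 8, -8, 1, 9] → sum 20
[8, -8, 1, 9, 4] → sum 14
[-8, 1, 9, 4, -9] → sum -3

20, 37, 50, 33, 23, 20, 14, -3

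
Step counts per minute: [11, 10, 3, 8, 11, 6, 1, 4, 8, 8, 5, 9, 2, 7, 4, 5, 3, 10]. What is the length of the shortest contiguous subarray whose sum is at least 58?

add 11: running sum 11 < 58
add 10: running sum 21 < 58
add 3: running sum 24 < 58
add 8: running sum 32 < 58
add 11: running sum 43 < 58
add 6: running sum 49 < 58
add 1: running sum 50 < 58
add 4: running sum 54 < 58
add 8: shortest ending here [11, 10, 3, 8, 11, 6, 1, 4, 8] sum 62, len 9
add 8: shortest ending here [10, 3, 8, 11, 6, 1, 4, 8, 8] sum 59, len 9
add 5: shortest ending here [10, 3, 8, 11, 6, 1, 4, 8, 8, 5] sum 64, len 10
add 9: shortest ending here [8, 11, 6, 1, 4, 8, 8, 5, 9] sum 60, len 9
add 2: shortest ending here [8, 11, 6, 1, 4, 8, 8, 5, 9, 2] sum 62, len 10
add 7: shortest ending here [11, 6, 1, 4, 8, 8, 5, 9, 2, 7] sum 61, len 10
add 4: shortest ending here [11, 6, 1, 4, 8, 8, 5, 9, 2, 7, 4] sum 65, len 11
add 5: shortest ending here [6, 1, 4, 8, 8, 5, 9, 2, 7, 4, 5] sum 59, len 11
add 3: shortest ending here [6, 1, 4, 8, 8, 5, 9, 2, 7, 4, 5, 3] sum 62, len 12
add 10: shortest ending here [8, 8, 5, 9, 2, 7, 4, 5, 3, 10] sum 61, len 10
Shortest qualifying length: 9.

9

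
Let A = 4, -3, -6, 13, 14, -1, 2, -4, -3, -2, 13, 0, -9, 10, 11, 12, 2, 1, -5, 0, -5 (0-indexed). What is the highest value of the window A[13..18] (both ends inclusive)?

Elements at indices 13..18: 10, 11, 12, 2, 1, -5
max(10, 11, 12, 2, 1, -5) = 12

12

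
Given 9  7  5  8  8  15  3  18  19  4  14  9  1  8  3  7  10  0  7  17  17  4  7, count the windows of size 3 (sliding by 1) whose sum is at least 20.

16

[9, 7, 5] → sum 21  ≥ 20 ✓
[7, 5, 8] → sum 20  ≥ 20 ✓
[5, 8, 8] → sum 21  ≥ 20 ✓
[8, 8, 15] → sum 31  ≥ 20 ✓
[8, 15, 3] → sum 26  ≥ 20 ✓
[15, 3, 18] → sum 36  ≥ 20 ✓
[3, 18, 19] → sum 40  ≥ 20 ✓
[18, 19, 4] → sum 41  ≥ 20 ✓
[19, 4, 14] → sum 37  ≥ 20 ✓
[4, 14, 9] → sum 27  ≥ 20 ✓
[14, 9, 1] → sum 24  ≥ 20 ✓
[9, 1, 8] → sum 18
[1, 8, 3] → sum 12
[8, 3, 7] → sum 18
[3, 7, 10] → sum 20  ≥ 20 ✓
[7, 10, 0] → sum 17
[10, 0, 7] → sum 17
[0, 7, 17] → sum 24  ≥ 20 ✓
[7, 17, 17] → sum 41  ≥ 20 ✓
[17, 17, 4] → sum 38  ≥ 20 ✓
[17, 4, 7] → sum 28  ≥ 20 ✓
16 windows satisfy the condition.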